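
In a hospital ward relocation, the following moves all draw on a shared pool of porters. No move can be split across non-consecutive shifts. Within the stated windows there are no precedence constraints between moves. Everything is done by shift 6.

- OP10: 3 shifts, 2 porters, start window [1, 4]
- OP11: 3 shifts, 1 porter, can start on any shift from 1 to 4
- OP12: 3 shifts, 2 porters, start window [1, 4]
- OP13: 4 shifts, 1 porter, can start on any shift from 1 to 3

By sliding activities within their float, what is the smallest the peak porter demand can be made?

Early-start (OP10@1, OP11@1, OP12@1, OP13@1) gives peak 6: s1:6  s2:6  s3:6  s4:1  s5:0  s6:0.
Shift OP12→4.
Schedule OP10@1, OP11@1, OP12@4, OP13@1: s1:4  s2:4  s3:4  s4:3  s5:2  s6:2 — peak 4.
Total porter-shifts = 19 over 6 shifts ⇒ peak ≥ ⌈19/6⌉ = 4, so 4 is optimal.

4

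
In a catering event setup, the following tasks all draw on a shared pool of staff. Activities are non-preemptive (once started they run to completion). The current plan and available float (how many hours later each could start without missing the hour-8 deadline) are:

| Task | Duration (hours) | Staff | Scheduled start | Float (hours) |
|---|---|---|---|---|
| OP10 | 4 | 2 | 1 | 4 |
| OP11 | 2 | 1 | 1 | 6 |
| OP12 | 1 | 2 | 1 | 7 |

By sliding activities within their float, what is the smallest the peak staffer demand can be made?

2

Early-start (OP10@1, OP11@1, OP12@1) gives peak 5: h1:5  h2:3  h3:2  h4:2  h5:0  h6:0  h7:0  h8:0.
Shift OP11→5, OP12→7.
Schedule OP10@1, OP11@5, OP12@7: h1:2  h2:2  h3:2  h4:2  h5:1  h6:1  h7:2  h8:0 — peak 2.
Total staffer-hours = 12 over 8 hours ⇒ peak ≥ ⌈12/8⌉ = 2, so 2 is optimal.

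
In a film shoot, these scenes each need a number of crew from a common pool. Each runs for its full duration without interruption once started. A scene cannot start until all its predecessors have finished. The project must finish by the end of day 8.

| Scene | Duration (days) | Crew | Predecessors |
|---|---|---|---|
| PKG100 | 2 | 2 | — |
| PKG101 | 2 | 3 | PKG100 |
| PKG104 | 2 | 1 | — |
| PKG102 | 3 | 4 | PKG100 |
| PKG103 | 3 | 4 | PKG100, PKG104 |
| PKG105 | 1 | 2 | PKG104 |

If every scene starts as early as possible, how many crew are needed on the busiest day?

Early-start schedule: PKG100@1, PKG101@3, PKG104@1, PKG102@3, PKG103@3, PKG105@3.
Load per day: day 1: 3, day 2: 3, day 3: 13, day 4: 11, day 5: 8, day 6: 0, day 7: 0, day 8: 0.
Peak is 13.

13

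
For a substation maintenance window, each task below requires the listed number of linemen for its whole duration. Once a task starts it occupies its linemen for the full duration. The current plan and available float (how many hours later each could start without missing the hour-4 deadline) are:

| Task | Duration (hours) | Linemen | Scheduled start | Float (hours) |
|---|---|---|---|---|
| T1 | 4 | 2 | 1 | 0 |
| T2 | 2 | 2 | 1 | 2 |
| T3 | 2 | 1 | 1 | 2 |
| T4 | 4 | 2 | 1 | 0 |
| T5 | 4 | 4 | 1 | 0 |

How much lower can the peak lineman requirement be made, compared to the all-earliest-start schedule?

1

Early-start peak: h1:11  h2:11  h3:8  h4:8 ⇒ 11.
Leveled (T1@1, T2@1, T3@3, T4@1, T5@1): h1:10  h2:10  h3:9  h4:9 ⇒ 10.
Reduction 11 − 10 = 1.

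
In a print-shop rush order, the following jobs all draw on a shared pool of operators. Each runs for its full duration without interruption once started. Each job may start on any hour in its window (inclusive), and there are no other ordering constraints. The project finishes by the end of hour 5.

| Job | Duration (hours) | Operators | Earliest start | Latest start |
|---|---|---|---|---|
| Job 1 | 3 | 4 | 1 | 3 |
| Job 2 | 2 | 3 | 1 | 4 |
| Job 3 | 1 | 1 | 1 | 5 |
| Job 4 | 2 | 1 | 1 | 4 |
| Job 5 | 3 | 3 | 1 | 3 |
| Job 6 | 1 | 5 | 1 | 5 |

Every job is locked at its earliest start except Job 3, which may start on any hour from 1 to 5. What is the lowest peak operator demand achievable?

16

Job 3@1: h1:17  h2:11  h3:7  h4:0  h5:0 → peak 17
Job 3@2: h1:16  h2:12  h3:7  h4:0  h5:0 → peak 16
Job 3@3: h1:16  h2:11  h3:8  h4:0  h5:0 → peak 16
Job 3@4: h1:16  h2:11  h3:7  h4:1  h5:0 → peak 16
Job 3@5: h1:16  h2:11  h3:7  h4:0  h5:1 → peak 16
Best is Job 3@2, peak 16.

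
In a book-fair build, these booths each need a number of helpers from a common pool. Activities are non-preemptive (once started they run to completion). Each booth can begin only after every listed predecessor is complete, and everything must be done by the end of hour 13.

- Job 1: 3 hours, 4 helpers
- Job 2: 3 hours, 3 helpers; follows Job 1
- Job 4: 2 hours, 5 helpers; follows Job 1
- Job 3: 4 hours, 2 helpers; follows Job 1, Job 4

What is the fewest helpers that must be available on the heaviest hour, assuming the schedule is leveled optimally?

Early-start (Job 1@1, Job 2@4, Job 4@4, Job 3@6) gives peak 8: h1:4  h2:4  h3:4  h4:8  h5:8  h6:5  h7:2  h8:2  h9:2  h10:0  h11:0  h12:0  h13:0.
Shift Job 4→7, Job 3→9.
Schedule Job 1@1, Job 2@4, Job 4@7, Job 3@9: h1:4  h2:4  h3:4  h4:3  h5:3  h6:3  h7:5  h8:5  h9:2  h10:2  h11:2  h12:2  h13:0 — peak 5.

5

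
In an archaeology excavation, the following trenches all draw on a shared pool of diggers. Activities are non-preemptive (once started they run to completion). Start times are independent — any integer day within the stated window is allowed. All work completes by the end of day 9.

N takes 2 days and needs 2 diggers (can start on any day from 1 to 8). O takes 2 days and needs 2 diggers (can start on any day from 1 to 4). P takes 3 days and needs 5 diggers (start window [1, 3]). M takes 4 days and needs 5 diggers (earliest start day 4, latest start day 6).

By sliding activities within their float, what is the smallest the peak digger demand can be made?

Early-start (N@1, O@1, P@1, M@4) gives peak 9: d1:9  d2:9  d3:5  d4:5  d5:5  d6:5  d7:5  d8:0  d9:0.
Shift P→3, M→6.
Schedule N@1, O@1, P@3, M@6: d1:4  d2:4  d3:5  d4:5  d5:5  d6:5  d7:5  d8:5  d9:5 — peak 5.
Total digger-days = 43 over 9 days ⇒ peak ≥ ⌈43/9⌉ = 5, so 5 is optimal.

5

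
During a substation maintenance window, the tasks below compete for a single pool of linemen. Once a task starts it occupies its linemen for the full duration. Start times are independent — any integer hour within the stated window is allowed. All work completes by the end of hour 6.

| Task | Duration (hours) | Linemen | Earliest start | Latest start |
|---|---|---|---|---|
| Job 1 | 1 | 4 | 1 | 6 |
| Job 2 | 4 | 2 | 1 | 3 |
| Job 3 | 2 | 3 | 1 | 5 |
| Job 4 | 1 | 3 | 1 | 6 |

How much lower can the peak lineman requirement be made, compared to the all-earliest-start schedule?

7

Early-start peak: h1:12  h2:5  h3:2  h4:2  h5:0  h6:0 ⇒ 12.
Leveled (Job 1@1, Job 2@2, Job 3@2, Job 4@4): h1:4  h2:5  h3:5  h4:5  h5:2  h6:0 ⇒ 5.
Reduction 12 − 5 = 7.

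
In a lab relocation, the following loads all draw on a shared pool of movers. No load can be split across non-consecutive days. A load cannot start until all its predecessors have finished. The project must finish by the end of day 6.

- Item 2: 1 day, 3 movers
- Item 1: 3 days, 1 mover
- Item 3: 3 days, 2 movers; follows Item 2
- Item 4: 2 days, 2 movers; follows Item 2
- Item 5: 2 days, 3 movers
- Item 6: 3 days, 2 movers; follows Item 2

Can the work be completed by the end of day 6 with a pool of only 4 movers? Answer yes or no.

Total mover-days = 28; over 6 days the average is 28/6 > 4, so some day must exceed 4.

no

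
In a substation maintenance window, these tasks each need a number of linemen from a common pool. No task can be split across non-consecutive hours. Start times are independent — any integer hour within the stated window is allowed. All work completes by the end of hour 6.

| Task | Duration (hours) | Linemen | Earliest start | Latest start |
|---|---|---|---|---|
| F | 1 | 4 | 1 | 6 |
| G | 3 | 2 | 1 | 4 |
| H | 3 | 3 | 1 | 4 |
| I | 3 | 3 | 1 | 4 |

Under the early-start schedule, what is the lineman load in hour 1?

12

At early start, hour 1 has: F, G, H, I.
Demand: 4 + 2 + 3 + 3 = 12.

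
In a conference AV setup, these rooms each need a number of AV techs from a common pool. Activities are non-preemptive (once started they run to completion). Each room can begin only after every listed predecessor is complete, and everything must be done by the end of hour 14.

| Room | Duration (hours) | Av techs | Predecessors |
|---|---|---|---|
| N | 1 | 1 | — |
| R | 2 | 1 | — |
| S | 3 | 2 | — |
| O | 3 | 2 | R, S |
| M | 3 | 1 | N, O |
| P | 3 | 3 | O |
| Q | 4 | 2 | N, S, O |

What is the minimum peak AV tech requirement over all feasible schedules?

3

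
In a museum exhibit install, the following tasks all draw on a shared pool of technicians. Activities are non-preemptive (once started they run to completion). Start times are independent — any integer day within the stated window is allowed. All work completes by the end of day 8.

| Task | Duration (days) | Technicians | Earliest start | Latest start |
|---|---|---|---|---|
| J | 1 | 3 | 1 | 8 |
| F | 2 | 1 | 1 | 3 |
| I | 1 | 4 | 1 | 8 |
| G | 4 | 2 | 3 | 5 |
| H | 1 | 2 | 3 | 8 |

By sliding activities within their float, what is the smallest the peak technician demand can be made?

Early-start (J@1, F@1, I@1, G@3, H@3) gives peak 8: d1:8  d2:1  d3:4  d4:2  d5:2  d6:2  d7:0  d8:0.
Shift I→3, G→4, H→4.
Schedule J@1, F@1, I@3, G@4, H@4: d1:4  d2:1  d3:4  d4:4  d5:2  d6:2  d7:2  d8:0 — peak 4.

4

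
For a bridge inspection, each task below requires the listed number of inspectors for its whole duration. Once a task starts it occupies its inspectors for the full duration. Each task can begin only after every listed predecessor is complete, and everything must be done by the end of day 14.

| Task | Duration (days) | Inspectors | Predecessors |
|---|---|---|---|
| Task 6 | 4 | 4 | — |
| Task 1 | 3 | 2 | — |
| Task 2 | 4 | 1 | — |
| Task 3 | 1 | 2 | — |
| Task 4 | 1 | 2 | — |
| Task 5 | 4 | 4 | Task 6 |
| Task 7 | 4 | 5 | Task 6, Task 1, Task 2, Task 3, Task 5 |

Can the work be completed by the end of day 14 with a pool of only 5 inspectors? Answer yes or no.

The minimum achievable peak is 6; 5 < 6, so no feasible schedule stays within the cap.

no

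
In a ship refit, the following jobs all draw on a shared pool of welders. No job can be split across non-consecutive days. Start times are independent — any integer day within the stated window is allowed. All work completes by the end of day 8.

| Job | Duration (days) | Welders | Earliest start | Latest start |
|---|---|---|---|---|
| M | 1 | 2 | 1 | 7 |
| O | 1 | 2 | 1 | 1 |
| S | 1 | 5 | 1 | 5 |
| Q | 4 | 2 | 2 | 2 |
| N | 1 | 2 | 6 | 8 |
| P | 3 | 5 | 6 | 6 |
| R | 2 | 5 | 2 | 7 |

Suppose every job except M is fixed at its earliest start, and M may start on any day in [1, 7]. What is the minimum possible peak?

M@1: d1:9  d2:7  d3:7  d4:2  d5:2  d6:7  d7:5  d8:5 → peak 9
M@2: d1:7  d2:9  d3:7  d4:2  d5:2  d6:7  d7:5  d8:5 → peak 9
M@3: d1:7  d2:7  d3:9  d4:2  d5:2  d6:7  d7:5  d8:5 → peak 9
M@4: d1:7  d2:7  d3:7  d4:4  d5:2  d6:7  d7:5  d8:5 → peak 7
M@5: d1:7  d2:7  d3:7  d4:2  d5:4  d6:7  d7:5  d8:5 → peak 7
M@6: d1:7  d2:7  d3:7  d4:2  d5:2  d6:9  d7:5  d8:5 → peak 9
M@7: d1:7  d2:7  d3:7  d4:2  d5:2  d6:7  d7:7  d8:5 → peak 7
Best is M@4, peak 7.

7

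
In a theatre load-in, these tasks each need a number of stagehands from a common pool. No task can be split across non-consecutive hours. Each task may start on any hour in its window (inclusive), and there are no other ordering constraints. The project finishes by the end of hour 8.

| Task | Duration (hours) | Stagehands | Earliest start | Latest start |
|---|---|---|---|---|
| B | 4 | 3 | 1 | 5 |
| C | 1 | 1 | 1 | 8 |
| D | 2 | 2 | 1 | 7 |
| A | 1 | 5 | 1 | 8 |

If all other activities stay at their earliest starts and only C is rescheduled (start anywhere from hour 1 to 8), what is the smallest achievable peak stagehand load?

10

C@1: h1:11  h2:5  h3:3  h4:3  h5:0  h6:0  h7:0  h8:0 → peak 11
C@2: h1:10  h2:6  h3:3  h4:3  h5:0  h6:0  h7:0  h8:0 → peak 10
C@3: h1:10  h2:5  h3:4  h4:3  h5:0  h6:0  h7:0  h8:0 → peak 10
C@4: h1:10  h2:5  h3:3  h4:4  h5:0  h6:0  h7:0  h8:0 → peak 10
C@5: h1:10  h2:5  h3:3  h4:3  h5:1  h6:0  h7:0  h8:0 → peak 10
C@6: h1:10  h2:5  h3:3  h4:3  h5:0  h6:1  h7:0  h8:0 → peak 10
C@7: h1:10  h2:5  h3:3  h4:3  h5:0  h6:0  h7:1  h8:0 → peak 10
C@8: h1:10  h2:5  h3:3  h4:3  h5:0  h6:0  h7:0  h8:1 → peak 10
Best is C@2, peak 10.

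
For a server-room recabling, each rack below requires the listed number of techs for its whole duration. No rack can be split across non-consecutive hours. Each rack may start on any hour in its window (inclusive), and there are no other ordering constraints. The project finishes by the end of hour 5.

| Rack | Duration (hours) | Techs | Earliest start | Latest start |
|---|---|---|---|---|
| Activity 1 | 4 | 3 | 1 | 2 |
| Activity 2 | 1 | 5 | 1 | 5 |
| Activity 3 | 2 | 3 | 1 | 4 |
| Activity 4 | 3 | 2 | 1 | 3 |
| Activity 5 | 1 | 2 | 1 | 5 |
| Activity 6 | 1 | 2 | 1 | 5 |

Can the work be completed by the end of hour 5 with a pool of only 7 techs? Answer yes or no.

yes

Schedule Activity 1@1, Activity 2@5, Activity 3@1, Activity 4@3, Activity 5@3, Activity 6@4: h1:6  h2:6  h3:7  h4:7  h5:7 — peak 7 ≤ 7.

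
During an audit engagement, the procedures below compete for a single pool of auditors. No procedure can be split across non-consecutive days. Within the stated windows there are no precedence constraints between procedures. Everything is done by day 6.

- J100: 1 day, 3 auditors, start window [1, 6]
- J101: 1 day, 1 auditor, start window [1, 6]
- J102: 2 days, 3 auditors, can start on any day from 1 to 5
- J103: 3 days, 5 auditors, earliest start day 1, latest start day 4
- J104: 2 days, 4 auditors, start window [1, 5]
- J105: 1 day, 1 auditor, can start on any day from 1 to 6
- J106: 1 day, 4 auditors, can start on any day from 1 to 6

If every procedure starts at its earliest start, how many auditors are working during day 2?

At early start, day 2 has: J102, J103, J104.
Demand: 3 + 5 + 4 = 12.

12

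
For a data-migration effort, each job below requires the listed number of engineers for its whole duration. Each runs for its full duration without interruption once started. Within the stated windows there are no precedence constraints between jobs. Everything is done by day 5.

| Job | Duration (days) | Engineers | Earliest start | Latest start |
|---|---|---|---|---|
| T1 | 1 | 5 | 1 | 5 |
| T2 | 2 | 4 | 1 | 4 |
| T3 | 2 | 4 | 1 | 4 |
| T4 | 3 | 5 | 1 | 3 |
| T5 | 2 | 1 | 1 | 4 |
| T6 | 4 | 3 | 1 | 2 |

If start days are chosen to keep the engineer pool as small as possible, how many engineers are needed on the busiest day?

Early-start (T1@1, T2@1, T3@1, T4@1, T5@1, T6@1) gives peak 22: d1:22  d2:17  d3:8  d4:3  d5:0.
Shift T2→4, T3→4, T6→2.
Schedule T1@1, T2@4, T3@4, T4@1, T5@1, T6@2: d1:11  d2:9  d3:8  d4:11  d5:11 — peak 11.

11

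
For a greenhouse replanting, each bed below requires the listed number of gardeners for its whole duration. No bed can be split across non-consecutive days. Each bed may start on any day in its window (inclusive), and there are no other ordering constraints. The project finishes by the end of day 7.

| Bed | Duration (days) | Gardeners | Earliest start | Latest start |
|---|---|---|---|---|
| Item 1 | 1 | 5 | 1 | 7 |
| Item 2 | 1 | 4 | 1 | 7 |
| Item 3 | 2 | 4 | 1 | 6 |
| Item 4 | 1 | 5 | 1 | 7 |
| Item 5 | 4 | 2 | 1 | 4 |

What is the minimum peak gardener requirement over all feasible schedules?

Early-start (Item 1@1, Item 2@1, Item 3@1, Item 4@1, Item 5@1) gives peak 20: d1:20  d2:6  d3:2  d4:2  d5:0  d6:0  d7:0.
Shift Item 2→2, Item 3→3, Item 4→6, Item 5→2.
Schedule Item 1@1, Item 2@2, Item 3@3, Item 4@6, Item 5@2: d1:5  d2:6  d3:6  d4:6  d5:2  d6:5  d7:0 — peak 6.

6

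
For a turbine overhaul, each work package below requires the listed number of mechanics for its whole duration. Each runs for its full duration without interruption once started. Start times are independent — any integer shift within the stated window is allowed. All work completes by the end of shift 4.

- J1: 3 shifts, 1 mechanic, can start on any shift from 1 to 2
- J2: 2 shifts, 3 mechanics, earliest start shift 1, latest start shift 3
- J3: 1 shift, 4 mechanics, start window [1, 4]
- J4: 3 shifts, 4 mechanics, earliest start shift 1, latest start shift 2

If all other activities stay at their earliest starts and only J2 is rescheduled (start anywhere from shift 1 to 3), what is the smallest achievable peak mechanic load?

9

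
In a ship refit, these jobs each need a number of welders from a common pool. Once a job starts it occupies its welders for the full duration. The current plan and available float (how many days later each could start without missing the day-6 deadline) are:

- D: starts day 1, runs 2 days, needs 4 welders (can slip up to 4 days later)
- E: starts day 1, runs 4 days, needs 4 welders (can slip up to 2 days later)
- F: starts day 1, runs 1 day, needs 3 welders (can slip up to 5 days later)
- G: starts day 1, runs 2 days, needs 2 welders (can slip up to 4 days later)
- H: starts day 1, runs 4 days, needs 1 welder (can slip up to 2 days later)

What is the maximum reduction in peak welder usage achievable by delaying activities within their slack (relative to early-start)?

7

Early-start peak: d1:14  d2:11  d3:5  d4:5  d5:0  d6:0 ⇒ 14.
Leveled (D@1, E@3, F@1, G@2, H@2): d1:7  d2:7  d3:7  d4:5  d5:5  d6:4 ⇒ 7.
Reduction 14 − 7 = 7.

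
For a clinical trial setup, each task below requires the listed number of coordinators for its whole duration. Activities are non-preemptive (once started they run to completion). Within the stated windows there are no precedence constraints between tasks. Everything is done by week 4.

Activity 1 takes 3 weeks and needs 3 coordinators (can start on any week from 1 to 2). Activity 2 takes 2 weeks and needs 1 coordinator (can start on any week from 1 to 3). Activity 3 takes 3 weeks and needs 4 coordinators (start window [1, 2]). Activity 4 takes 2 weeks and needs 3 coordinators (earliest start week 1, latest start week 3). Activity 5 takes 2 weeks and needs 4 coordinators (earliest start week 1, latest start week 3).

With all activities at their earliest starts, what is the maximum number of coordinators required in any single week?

15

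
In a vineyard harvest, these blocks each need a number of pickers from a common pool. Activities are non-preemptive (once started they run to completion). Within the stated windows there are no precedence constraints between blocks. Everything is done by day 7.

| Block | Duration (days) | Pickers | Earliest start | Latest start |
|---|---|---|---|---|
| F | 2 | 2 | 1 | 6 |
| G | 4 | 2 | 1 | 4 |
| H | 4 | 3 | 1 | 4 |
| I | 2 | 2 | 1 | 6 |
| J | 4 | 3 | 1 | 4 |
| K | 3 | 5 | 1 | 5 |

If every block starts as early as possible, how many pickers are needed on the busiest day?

Early-start schedule: F@1, G@1, H@1, I@1, J@1, K@1.
Load per day: day 1: 17, day 2: 17, day 3: 13, day 4: 8, day 5: 0, day 6: 0, day 7: 0.
Peak is 17.

17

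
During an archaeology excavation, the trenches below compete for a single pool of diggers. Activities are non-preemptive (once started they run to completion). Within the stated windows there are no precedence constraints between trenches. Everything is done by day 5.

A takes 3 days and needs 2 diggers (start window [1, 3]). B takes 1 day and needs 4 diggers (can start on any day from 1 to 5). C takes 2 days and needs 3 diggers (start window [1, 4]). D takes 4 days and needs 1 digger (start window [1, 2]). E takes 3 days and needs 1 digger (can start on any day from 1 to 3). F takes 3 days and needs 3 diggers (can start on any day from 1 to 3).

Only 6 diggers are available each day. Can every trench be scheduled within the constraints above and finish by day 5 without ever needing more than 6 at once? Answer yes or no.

no

Total digger-days = 32; over 5 days the average is 32/5 > 6, so some day must exceed 6.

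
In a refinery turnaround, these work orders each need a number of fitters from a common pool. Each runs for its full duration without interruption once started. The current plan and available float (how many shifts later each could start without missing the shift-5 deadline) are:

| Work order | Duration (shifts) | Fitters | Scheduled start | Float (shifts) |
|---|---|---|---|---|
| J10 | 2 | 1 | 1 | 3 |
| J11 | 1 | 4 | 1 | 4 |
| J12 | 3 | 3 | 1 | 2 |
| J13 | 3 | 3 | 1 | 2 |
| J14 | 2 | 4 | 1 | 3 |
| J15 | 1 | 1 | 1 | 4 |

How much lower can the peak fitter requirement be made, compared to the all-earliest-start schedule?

Early-start peak: s1:16  s2:11  s3:6  s4:0  s5:0 ⇒ 16.
Leveled (J10@2, J11@1, J12@1, J13@2, J14@4, J15@5): s1:7  s2:7  s3:7  s4:7  s5:5 ⇒ 7.
Reduction 16 − 7 = 9.

9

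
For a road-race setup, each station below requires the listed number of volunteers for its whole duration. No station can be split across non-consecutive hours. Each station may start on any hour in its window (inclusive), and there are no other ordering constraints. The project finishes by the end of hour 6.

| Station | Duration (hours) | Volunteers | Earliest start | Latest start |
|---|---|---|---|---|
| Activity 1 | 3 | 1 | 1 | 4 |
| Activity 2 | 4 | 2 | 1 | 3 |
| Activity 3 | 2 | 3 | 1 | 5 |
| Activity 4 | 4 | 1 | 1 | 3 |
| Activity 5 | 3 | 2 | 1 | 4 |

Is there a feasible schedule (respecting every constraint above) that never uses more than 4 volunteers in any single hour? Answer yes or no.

no

Total volunteer-hours = 27; over 6 hours the average is 27/6 > 4, so some hour must exceed 4.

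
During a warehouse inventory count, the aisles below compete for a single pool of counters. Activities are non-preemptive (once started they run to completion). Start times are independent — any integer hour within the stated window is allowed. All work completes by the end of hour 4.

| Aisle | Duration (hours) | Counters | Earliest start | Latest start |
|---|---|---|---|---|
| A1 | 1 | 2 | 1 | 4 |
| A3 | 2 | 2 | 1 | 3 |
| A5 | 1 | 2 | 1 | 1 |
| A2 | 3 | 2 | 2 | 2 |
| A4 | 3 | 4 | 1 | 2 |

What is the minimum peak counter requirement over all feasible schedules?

8

Early-start (A1@1, A3@1, A5@1, A2@2, A4@1) gives peak 10: h1:10  h2:8  h3:6  h4:2.
Shift A4→2.
Schedule A1@1, A3@1, A5@1, A2@2, A4@2: h1:6  h2:8  h3:6  h4:6 — peak 8.
No arrangement of the 24 feasible schedules does better.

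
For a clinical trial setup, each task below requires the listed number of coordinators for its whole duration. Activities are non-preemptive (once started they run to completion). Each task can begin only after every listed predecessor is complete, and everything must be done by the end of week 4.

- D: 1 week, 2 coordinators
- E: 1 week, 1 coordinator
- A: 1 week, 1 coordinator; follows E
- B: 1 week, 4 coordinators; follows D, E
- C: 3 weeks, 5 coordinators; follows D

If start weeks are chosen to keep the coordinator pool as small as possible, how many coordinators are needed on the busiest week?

Early-start (D@1, E@1, A@2, B@2, C@2) gives peak 10: w1:3  w2:10  w3:5  w4:5.
Shift B→3.
Schedule D@1, E@1, A@2, B@3, C@2: w1:3  w2:6  w3:9  w4:5 — peak 9.
No arrangement of the 14 feasible schedules does better.

9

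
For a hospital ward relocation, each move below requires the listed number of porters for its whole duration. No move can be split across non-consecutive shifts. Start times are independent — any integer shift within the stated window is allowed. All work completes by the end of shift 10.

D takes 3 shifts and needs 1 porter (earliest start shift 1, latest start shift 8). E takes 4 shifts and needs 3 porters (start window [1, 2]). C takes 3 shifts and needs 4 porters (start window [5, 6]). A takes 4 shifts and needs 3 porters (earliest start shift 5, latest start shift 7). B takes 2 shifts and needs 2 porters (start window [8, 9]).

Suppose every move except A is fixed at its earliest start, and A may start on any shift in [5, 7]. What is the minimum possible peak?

A@5: s1:4  s2:4  s3:4  s4:3  s5:7  s6:7  s7:7  s8:5  s9:2  s10:0 → peak 7
A@6: s1:4  s2:4  s3:4  s4:3  s5:4  s6:7  s7:7  s8:5  s9:5  s10:0 → peak 7
A@7: s1:4  s2:4  s3:4  s4:3  s5:4  s6:4  s7:7  s8:5  s9:5  s10:3 → peak 7
Best is A@5, peak 7.

7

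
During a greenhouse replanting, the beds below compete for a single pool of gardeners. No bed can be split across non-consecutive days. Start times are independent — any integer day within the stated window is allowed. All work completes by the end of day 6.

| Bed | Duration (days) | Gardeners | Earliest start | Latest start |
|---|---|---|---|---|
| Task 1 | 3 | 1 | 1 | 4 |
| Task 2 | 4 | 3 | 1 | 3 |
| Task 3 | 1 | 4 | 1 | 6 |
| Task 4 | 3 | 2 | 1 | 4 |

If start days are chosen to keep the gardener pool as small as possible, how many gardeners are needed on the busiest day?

5

Early-start (Task 1@1, Task 2@1, Task 3@1, Task 4@1) gives peak 10: d1:10  d2:6  d3:6  d4:3  d5:0  d6:0.
Shift Task 2→2, Task 4→4.
Schedule Task 1@1, Task 2@2, Task 3@1, Task 4@4: d1:5  d2:4  d3:4  d4:5  d5:5  d6:2 — peak 5.
Total gardener-days = 25 over 6 days ⇒ peak ≥ ⌈25/6⌉ = 5, so 5 is optimal.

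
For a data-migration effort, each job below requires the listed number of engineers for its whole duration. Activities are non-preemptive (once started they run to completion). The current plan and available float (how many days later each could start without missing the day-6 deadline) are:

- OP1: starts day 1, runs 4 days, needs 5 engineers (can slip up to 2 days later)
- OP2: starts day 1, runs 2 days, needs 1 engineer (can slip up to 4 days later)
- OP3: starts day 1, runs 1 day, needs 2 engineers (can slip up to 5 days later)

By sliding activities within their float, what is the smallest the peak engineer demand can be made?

Early-start (OP1@1, OP2@1, OP3@1) gives peak 8: d1:8  d2:6  d3:5  d4:5  d5:0  d6:0.
Shift OP2→5, OP3→5.
Schedule OP1@1, OP2@5, OP3@5: d1:5  d2:5  d3:5  d4:5  d5:3  d6:1 — peak 5.

5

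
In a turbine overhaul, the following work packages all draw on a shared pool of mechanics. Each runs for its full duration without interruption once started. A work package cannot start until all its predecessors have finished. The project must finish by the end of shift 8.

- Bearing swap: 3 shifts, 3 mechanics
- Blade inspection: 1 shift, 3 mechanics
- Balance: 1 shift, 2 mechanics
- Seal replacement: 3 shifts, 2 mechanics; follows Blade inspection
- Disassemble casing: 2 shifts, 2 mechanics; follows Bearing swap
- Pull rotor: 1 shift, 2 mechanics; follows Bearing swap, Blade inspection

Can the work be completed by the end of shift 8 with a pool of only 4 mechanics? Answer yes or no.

yes

Schedule Bearing swap@1, Blade inspection@4, Balance@5, Seal replacement@5, Disassemble casing@6, Pull rotor@8: s1:3  s2:3  s3:3  s4:3  s5:4  s6:4  s7:4  s8:2 — peak 4 ≤ 4.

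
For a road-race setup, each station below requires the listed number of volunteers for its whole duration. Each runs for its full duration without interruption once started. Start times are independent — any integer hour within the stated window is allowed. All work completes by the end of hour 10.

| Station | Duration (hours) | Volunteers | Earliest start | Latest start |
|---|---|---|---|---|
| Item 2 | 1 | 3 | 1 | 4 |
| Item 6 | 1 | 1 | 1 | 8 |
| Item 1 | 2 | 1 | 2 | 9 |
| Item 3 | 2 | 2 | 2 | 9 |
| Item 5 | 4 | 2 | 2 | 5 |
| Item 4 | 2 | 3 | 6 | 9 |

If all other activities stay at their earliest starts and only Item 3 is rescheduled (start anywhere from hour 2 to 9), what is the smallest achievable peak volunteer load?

4

Item 3@2: h1:4  h2:5  h3:5  h4:2  h5:2  h6:3  h7:3  h8:0  h9:0  h10:0 → peak 5
Item 3@3: h1:4  h2:3  h3:5  h4:4  h5:2  h6:3  h7:3  h8:0  h9:0  h10:0 → peak 5
Item 3@4: h1:4  h2:3  h3:3  h4:4  h5:4  h6:3  h7:3  h8:0  h9:0  h10:0 → peak 4
Item 3@5: h1:4  h2:3  h3:3  h4:2  h5:4  h6:5  h7:3  h8:0  h9:0  h10:0 → peak 5
Item 3@6: h1:4  h2:3  h3:3  h4:2  h5:2  h6:5  h7:5  h8:0  h9:0  h10:0 → peak 5
Item 3@7: h1:4  h2:3  h3:3  h4:2  h5:2  h6:3  h7:5  h8:2  h9:0  h10:0 → peak 5
Item 3@8: h1:4  h2:3  h3:3  h4:2  h5:2  h6:3  h7:3  h8:2  h9:2  h10:0 → peak 4
Item 3@9: h1:4  h2:3  h3:3  h4:2  h5:2  h6:3  h7:3  h8:0  h9:2  h10:2 → peak 4
Best is Item 3@4, peak 4.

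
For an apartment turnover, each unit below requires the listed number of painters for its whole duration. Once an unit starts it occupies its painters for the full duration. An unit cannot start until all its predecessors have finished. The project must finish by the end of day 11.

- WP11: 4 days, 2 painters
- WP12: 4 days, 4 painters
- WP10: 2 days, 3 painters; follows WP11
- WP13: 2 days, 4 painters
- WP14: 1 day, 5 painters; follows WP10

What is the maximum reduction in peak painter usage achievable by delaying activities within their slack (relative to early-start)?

4

Early-start peak: d1:10  d2:10  d3:6  d4:6  d5:3  d6:3  d7:5  d8:0  d9:0  d10:0  d11:0 ⇒ 10.
Leveled (WP11@1, WP12@1, WP10@5, WP13@7, WP14@9): d1:6  d2:6  d3:6  d4:6  d5:3  d6:3  d7:4  d8:4  d9:5  d10:0  d11:0 ⇒ 6.
Reduction 10 − 6 = 4.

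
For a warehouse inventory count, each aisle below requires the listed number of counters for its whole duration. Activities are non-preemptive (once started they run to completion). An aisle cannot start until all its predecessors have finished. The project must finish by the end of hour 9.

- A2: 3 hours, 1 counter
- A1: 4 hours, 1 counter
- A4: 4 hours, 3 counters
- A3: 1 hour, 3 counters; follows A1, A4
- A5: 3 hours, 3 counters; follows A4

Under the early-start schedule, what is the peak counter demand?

6

Early-start schedule: A2@1, A1@1, A4@1, A3@5, A5@5.
Load per hour: hour 1: 5, hour 2: 5, hour 3: 5, hour 4: 4, hour 5: 6, hour 6: 3, hour 7: 3, hour 8: 0, hour 9: 0.
Peak is 6.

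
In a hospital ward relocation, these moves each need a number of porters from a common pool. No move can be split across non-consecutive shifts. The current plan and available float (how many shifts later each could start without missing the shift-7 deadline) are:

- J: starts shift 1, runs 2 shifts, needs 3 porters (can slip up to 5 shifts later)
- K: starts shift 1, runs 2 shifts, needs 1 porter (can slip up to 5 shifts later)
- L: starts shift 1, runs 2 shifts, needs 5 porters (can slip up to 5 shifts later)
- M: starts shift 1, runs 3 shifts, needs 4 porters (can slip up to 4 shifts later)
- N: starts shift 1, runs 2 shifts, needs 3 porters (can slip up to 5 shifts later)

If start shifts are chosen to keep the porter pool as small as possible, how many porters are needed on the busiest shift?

Early-start (J@1, K@1, L@1, M@1, N@1) gives peak 16: s1:16  s2:16  s3:4  s4:0  s5:0  s6:0  s7:0.
Shift K→3, L→3, M→5.
Schedule J@1, K@3, L@3, M@5, N@1: s1:6  s2:6  s3:6  s4:6  s5:4  s6:4  s7:4 — peak 6.
Total porter-shifts = 36 over 7 shifts ⇒ peak ≥ ⌈36/7⌉ = 6, so 6 is optimal.

6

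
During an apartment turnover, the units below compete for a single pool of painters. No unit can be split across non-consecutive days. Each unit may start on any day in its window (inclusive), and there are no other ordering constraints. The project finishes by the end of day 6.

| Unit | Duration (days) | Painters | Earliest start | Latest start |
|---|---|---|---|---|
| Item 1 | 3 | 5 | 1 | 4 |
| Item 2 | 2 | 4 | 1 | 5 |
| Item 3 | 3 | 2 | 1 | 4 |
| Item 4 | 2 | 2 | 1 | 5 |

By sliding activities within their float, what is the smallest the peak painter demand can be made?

7

Early-start (Item 1@1, Item 2@1, Item 3@1, Item 4@1) gives peak 13: d1:13  d2:13  d3:7  d4:0  d5:0  d6:0.
Shift Item 2→4, Item 4→4.
Schedule Item 1@1, Item 2@4, Item 3@1, Item 4@4: d1:7  d2:7  d3:7  d4:6  d5:6  d6:0 — peak 7.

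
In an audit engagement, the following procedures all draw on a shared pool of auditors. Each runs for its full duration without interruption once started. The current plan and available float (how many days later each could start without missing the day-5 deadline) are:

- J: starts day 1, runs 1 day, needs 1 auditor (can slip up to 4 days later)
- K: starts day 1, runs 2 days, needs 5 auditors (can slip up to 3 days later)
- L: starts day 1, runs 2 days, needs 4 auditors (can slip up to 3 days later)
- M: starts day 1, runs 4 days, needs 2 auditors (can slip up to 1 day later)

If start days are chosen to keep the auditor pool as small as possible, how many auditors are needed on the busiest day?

7

Early-start (J@1, K@1, L@1, M@1) gives peak 12: d1:12  d2:11  d3:2  d4:2  d5:0.
Shift L→3, M→2.
Schedule J@1, K@1, L@3, M@2: d1:6  d2:7  d3:6  d4:6  d5:2 — peak 7.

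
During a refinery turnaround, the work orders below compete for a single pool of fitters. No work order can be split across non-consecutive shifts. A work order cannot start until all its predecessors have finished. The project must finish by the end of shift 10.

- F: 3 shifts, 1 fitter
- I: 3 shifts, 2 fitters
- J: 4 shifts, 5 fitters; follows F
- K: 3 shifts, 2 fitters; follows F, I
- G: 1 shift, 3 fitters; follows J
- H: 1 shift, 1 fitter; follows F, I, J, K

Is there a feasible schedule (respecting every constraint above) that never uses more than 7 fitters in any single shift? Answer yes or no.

yes

Schedule F@1, I@1, J@4, K@4, G@8, H@8: s1:3  s2:3  s3:3  s4:7  s5:7  s6:7  s7:5  s8:4  s9:0  s10:0 — peak 7 ≤ 7.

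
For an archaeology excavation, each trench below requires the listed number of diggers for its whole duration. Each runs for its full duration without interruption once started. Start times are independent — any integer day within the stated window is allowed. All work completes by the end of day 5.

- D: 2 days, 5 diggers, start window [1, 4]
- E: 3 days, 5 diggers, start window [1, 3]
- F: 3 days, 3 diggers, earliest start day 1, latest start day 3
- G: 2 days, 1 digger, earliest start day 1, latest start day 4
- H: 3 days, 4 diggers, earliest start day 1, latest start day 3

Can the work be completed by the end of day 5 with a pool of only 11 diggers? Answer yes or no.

no

The minimum achievable peak is 12; 11 < 12, so no feasible schedule stays within the cap.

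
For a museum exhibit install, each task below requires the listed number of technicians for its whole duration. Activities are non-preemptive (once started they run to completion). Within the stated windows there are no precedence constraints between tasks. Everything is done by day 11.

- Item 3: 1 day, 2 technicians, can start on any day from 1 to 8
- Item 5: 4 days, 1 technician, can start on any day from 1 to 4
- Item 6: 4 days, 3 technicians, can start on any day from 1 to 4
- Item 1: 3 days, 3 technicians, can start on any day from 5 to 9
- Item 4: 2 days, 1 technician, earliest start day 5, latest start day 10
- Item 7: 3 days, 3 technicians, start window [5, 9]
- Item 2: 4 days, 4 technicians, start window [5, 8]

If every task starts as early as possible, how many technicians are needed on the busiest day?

11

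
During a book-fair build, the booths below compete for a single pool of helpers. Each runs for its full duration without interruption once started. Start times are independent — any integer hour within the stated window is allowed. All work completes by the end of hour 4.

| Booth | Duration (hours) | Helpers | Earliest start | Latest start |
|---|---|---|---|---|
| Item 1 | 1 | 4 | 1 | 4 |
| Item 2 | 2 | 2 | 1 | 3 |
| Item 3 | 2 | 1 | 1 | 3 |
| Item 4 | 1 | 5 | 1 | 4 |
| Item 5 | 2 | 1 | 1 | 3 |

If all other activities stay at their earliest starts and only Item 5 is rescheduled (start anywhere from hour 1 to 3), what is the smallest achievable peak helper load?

Item 5@1: h1:13  h2:4  h3:0  h4:0 → peak 13
Item 5@2: h1:12  h2:4  h3:1  h4:0 → peak 12
Item 5@3: h1:12  h2:3  h3:1  h4:1 → peak 12
Best is Item 5@2, peak 12.

12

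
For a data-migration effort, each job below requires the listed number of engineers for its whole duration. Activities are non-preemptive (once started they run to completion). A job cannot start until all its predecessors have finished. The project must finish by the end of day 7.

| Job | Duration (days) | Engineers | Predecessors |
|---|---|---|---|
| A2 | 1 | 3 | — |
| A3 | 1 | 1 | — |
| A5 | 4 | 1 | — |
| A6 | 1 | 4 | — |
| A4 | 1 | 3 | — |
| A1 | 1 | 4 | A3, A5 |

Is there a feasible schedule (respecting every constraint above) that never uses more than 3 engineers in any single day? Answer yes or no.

no

The minimum achievable peak is 4; 3 < 4, so no feasible schedule stays within the cap.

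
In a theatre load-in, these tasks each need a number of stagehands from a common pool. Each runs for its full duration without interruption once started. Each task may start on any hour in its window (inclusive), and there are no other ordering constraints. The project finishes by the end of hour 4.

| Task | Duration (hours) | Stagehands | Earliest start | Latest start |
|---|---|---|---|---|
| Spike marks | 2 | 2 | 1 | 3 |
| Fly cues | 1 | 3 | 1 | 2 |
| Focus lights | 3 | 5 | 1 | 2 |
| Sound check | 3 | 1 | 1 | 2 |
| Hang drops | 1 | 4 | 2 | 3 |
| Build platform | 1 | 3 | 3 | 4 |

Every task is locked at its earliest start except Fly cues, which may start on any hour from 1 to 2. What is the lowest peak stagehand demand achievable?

12

Fly cues@1: h1:11  h2:12  h3:9  h4:0 → peak 12
Fly cues@2: h1:8  h2:15  h3:9  h4:0 → peak 15
Best is Fly cues@1, peak 12.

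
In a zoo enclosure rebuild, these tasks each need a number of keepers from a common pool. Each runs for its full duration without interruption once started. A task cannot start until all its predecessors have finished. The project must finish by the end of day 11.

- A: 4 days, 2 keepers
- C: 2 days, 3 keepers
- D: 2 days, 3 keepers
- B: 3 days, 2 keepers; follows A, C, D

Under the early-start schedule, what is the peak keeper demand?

Early-start schedule: A@1, C@1, D@1, B@5.
Load per day: day 1: 8, day 2: 8, day 3: 2, day 4: 2, day 5: 2, day 6: 2, day 7: 2, day 8: 0, day 9: 0, day 10: 0, day 11: 0.
Peak is 8.

8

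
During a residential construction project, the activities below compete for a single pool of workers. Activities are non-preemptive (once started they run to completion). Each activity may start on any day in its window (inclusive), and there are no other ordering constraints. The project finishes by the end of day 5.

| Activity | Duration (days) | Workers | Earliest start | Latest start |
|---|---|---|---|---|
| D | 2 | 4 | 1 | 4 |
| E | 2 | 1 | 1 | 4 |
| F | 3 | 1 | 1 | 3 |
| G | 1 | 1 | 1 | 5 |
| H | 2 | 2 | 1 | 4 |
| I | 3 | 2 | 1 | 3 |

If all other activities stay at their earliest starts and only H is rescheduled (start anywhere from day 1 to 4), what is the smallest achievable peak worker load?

9

H@1: d1:11  d2:10  d3:3  d4:0  d5:0 → peak 11
H@2: d1:9  d2:10  d3:5  d4:0  d5:0 → peak 10
H@3: d1:9  d2:8  d3:5  d4:2  d5:0 → peak 9
H@4: d1:9  d2:8  d3:3  d4:2  d5:2 → peak 9
Best is H@3, peak 9.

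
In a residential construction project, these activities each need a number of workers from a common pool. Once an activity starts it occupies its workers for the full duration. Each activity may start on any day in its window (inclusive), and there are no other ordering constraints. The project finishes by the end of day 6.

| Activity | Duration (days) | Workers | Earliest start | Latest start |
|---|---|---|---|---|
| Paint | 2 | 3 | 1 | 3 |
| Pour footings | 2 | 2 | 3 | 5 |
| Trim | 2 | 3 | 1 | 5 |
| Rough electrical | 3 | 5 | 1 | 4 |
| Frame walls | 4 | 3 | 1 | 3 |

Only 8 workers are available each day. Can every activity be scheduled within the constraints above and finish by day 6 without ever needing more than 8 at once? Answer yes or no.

Schedule Paint@1, Pour footings@4, Trim@4, Rough electrical@1, Frame walls@3: d1:8  d2:8  d3:8  d4:8  d5:8  d6:3 — peak 8 ≤ 8.

yes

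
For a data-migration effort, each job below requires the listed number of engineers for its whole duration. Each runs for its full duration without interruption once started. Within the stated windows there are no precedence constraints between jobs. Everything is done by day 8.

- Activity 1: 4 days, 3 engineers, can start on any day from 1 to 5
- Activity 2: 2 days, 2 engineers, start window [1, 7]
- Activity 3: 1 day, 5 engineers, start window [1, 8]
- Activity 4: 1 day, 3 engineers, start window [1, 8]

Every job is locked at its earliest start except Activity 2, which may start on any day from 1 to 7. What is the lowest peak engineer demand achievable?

Activity 2@1: d1:13  d2:5  d3:3  d4:3  d5:0  d6:0  d7:0  d8:0 → peak 13
Activity 2@2: d1:11  d2:5  d3:5  d4:3  d5:0  d6:0  d7:0  d8:0 → peak 11
Activity 2@3: d1:11  d2:3  d3:5  d4:5  d5:0  d6:0  d7:0  d8:0 → peak 11
Activity 2@4: d1:11  d2:3  d3:3  d4:5  d5:2  d6:0  d7:0  d8:0 → peak 11
Activity 2@5: d1:11  d2:3  d3:3  d4:3  d5:2  d6:2  d7:0  d8:0 → peak 11
Activity 2@6: d1:11  d2:3  d3:3  d4:3  d5:0  d6:2  d7:2  d8:0 → peak 11
Activity 2@7: d1:11  d2:3  d3:3  d4:3  d5:0  d6:0  d7:2  d8:2 → peak 11
Best is Activity 2@2, peak 11.

11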